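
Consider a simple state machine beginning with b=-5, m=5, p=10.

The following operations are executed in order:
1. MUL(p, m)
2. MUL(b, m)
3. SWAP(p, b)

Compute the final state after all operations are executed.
{b: 50, m: 5, p: -25}

Step-by-step execution:
Initial: b=-5, m=5, p=10
After step 1 (MUL(p, m)): b=-5, m=5, p=50
After step 2 (MUL(b, m)): b=-25, m=5, p=50
After step 3 (SWAP(p, b)): b=50, m=5, p=-25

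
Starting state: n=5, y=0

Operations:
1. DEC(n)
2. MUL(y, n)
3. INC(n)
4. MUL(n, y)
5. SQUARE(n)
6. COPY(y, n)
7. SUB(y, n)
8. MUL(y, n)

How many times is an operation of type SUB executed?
1

Counting SUB operations:
Step 7: SUB(y, n) ← SUB
Total: 1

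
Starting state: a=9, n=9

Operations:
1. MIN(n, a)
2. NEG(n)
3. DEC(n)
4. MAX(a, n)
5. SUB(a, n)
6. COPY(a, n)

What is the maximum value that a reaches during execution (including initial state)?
19

Values of a at each step:
Initial: a = 9
After step 1: a = 9
After step 2: a = 9
After step 3: a = 9
After step 4: a = 9
After step 5: a = 19 ← maximum
After step 6: a = -10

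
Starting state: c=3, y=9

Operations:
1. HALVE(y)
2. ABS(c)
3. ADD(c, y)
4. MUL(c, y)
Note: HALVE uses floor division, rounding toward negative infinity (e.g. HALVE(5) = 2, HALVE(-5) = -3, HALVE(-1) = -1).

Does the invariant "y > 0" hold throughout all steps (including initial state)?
Yes

The invariant holds at every step.

State at each step:
Initial: c=3, y=9
After step 1: c=3, y=4
After step 2: c=3, y=4
After step 3: c=7, y=4
After step 4: c=28, y=4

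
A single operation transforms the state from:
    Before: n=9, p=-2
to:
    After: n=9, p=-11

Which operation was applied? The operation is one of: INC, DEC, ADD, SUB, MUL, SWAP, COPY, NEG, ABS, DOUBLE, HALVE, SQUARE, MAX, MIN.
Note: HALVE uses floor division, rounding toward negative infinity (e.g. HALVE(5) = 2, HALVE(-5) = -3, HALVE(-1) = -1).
SUB(p, n)

Analyzing the change:
Before: n=9, p=-2
After: n=9, p=-11
Variable p changed from -2 to -11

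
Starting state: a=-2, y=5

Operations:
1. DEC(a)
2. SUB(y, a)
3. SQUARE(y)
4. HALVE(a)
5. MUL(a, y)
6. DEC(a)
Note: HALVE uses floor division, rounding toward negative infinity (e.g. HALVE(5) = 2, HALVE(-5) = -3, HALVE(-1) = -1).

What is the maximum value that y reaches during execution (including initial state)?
64

Values of y at each step:
Initial: y = 5
After step 1: y = 5
After step 2: y = 8
After step 3: y = 64 ← maximum
After step 4: y = 64
After step 5: y = 64
After step 6: y = 64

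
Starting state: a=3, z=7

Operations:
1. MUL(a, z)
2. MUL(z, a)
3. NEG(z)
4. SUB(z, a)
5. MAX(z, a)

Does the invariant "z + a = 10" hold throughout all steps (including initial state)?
No, violated after step 1

The invariant is violated after step 1.

State at each step:
Initial: a=3, z=7
After step 1: a=21, z=7
After step 2: a=21, z=147
After step 3: a=21, z=-147
After step 4: a=21, z=-168
After step 5: a=21, z=21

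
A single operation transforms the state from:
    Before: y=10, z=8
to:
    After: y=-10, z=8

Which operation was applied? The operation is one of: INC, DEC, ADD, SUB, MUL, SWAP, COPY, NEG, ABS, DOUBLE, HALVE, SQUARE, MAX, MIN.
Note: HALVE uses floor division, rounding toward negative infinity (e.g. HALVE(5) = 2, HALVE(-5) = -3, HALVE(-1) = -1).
NEG(y)

Analyzing the change:
Before: y=10, z=8
After: y=-10, z=8
Variable y changed from 10 to -10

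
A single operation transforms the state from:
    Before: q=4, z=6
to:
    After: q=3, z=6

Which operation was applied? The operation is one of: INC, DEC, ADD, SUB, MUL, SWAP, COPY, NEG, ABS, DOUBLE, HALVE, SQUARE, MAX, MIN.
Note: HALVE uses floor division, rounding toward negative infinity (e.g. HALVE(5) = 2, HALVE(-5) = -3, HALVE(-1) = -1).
DEC(q)

Analyzing the change:
Before: q=4, z=6
After: q=3, z=6
Variable q changed from 4 to 3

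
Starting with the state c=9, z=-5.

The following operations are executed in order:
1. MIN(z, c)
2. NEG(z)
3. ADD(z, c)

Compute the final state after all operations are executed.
{c: 9, z: 14}

Step-by-step execution:
Initial: c=9, z=-5
After step 1 (MIN(z, c)): c=9, z=-5
After step 2 (NEG(z)): c=9, z=5
After step 3 (ADD(z, c)): c=9, z=14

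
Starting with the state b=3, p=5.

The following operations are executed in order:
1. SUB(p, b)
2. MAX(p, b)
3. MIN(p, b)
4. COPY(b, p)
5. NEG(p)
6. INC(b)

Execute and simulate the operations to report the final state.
{b: 4, p: -3}

Step-by-step execution:
Initial: b=3, p=5
After step 1 (SUB(p, b)): b=3, p=2
After step 2 (MAX(p, b)): b=3, p=3
After step 3 (MIN(p, b)): b=3, p=3
After step 4 (COPY(b, p)): b=3, p=3
After step 5 (NEG(p)): b=3, p=-3
After step 6 (INC(b)): b=4, p=-3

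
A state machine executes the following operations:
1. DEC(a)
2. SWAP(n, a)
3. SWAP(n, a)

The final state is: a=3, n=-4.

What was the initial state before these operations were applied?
a=4, n=-4

Working backwards:
Final state: a=3, n=-4
Before step 3 (SWAP(n, a)): a=-4, n=3
Before step 2 (SWAP(n, a)): a=3, n=-4
Before step 1 (DEC(a)): a=4, n=-4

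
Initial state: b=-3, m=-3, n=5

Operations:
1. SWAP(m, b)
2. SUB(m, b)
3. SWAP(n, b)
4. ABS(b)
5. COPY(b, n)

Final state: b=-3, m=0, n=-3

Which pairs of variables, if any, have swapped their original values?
None

Comparing initial and final values:
m: -3 → 0
b: -3 → -3
n: 5 → -3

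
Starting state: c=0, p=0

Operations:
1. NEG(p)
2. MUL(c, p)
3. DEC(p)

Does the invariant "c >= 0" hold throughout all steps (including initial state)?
Yes

The invariant holds at every step.

State at each step:
Initial: c=0, p=0
After step 1: c=0, p=0
After step 2: c=0, p=0
After step 3: c=0, p=-1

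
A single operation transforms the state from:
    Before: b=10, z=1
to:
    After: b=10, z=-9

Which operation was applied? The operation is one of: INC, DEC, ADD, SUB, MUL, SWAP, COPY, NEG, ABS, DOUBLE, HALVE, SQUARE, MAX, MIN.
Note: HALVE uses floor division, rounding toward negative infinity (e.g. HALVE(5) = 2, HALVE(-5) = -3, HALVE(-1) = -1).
SUB(z, b)

Analyzing the change:
Before: b=10, z=1
After: b=10, z=-9
Variable z changed from 1 to -9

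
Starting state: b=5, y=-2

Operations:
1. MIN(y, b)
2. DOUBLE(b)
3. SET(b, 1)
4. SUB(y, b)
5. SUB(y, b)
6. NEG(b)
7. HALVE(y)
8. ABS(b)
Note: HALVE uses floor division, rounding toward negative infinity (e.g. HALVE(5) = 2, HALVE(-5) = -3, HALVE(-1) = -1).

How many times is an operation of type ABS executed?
1

Counting ABS operations:
Step 8: ABS(b) ← ABS
Total: 1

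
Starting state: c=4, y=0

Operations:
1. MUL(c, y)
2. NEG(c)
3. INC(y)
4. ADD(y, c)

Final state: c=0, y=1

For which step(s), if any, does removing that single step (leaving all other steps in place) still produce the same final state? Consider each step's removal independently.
Step(s) 2, 4

Testing removal of each single step:
Without step 1: final = c=-4, y=-3 (different)
Without step 2: final = c=0, y=1 (same)
Without step 3: final = c=0, y=0 (different)
Without step 4: final = c=0, y=1 (same)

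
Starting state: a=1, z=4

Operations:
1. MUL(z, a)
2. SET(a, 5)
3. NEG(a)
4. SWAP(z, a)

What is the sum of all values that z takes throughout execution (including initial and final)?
11

Values of z at each step:
Initial: z = 4
After step 1: z = 4
After step 2: z = 4
After step 3: z = 4
After step 4: z = -5
Sum = 4 + 4 + 4 + 4 + -5 = 11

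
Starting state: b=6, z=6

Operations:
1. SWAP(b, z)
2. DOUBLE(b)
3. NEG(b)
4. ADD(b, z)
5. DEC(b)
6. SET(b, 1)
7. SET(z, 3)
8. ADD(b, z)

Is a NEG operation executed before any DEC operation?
Yes

First NEG: step 3
First DEC: step 5
Since 3 < 5, NEG comes first.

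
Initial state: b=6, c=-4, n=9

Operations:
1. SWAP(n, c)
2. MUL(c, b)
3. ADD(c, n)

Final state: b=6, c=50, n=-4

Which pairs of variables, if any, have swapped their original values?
None

Comparing initial and final values:
n: 9 → -4
c: -4 → 50
b: 6 → 6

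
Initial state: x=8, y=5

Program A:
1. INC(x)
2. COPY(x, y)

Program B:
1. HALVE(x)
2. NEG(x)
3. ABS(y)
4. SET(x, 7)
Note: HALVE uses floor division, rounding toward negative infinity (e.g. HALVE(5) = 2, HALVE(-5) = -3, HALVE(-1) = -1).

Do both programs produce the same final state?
No

Program A final state: x=5, y=5
Program B final state: x=7, y=5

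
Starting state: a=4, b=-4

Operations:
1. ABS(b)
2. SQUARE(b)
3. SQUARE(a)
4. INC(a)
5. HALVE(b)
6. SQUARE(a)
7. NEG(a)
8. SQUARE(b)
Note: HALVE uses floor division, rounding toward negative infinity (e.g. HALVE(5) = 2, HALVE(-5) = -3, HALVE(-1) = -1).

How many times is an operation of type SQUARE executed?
4

Counting SQUARE operations:
Step 2: SQUARE(b) ← SQUARE
Step 3: SQUARE(a) ← SQUARE
Step 6: SQUARE(a) ← SQUARE
Step 8: SQUARE(b) ← SQUARE
Total: 4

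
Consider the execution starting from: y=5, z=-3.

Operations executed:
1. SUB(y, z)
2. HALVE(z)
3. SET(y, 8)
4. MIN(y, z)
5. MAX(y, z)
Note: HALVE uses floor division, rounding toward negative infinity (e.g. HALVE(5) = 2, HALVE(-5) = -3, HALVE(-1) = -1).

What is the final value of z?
z = -2

Tracing execution:
Step 1: SUB(y, z) → z = -3
Step 2: HALVE(z) → z = -2
Step 3: SET(y, 8) → z = -2
Step 4: MIN(y, z) → z = -2
Step 5: MAX(y, z) → z = -2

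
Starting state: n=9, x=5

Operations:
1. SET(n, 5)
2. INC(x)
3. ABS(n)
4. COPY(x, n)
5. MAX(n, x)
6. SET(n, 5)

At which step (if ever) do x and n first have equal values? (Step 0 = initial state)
Step 1

x and n first become equal after step 1.

Comparing values at each step:
Initial: x=5, n=9
After step 1: x=5, n=5 ← equal!
After step 2: x=6, n=5
After step 3: x=6, n=5
After step 4: x=5, n=5 ← equal!
After step 5: x=5, n=5 ← equal!
After step 6: x=5, n=5 ← equal!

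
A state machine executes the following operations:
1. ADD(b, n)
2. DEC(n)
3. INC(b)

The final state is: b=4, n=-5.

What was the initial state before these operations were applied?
b=7, n=-4

Working backwards:
Final state: b=4, n=-5
Before step 3 (INC(b)): b=3, n=-5
Before step 2 (DEC(n)): b=3, n=-4
Before step 1 (ADD(b, n)): b=7, n=-4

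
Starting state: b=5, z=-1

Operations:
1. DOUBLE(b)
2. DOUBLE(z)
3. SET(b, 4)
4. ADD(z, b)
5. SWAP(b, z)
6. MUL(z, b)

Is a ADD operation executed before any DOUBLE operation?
No

First ADD: step 4
First DOUBLE: step 1
Since 4 > 1, DOUBLE comes first.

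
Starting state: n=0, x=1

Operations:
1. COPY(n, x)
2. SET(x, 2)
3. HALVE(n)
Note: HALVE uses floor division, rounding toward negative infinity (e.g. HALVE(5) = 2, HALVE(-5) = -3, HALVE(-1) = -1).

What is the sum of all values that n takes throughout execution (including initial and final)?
2

Values of n at each step:
Initial: n = 0
After step 1: n = 1
After step 2: n = 1
After step 3: n = 0
Sum = 0 + 1 + 1 + 0 = 2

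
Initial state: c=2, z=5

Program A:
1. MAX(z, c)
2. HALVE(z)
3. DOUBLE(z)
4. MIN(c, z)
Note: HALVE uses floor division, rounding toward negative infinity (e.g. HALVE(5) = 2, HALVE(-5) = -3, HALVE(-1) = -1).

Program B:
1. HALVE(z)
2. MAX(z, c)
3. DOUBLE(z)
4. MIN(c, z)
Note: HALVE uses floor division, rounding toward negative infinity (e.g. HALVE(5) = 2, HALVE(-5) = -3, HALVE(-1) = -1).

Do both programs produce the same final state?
Yes

Program A final state: c=2, z=4
Program B final state: c=2, z=4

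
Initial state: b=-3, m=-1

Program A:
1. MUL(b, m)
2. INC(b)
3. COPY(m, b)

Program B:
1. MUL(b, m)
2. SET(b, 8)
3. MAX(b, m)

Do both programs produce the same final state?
No

Program A final state: b=4, m=4
Program B final state: b=8, m=-1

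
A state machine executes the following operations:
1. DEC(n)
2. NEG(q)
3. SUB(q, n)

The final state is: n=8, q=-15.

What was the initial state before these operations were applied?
n=9, q=7

Working backwards:
Final state: n=8, q=-15
Before step 3 (SUB(q, n)): n=8, q=-7
Before step 2 (NEG(q)): n=8, q=7
Before step 1 (DEC(n)): n=9, q=7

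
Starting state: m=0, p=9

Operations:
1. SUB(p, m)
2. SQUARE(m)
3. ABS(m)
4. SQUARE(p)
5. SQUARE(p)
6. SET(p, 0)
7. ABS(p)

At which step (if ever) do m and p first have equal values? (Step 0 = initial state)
Step 6

m and p first become equal after step 6.

Comparing values at each step:
Initial: m=0, p=9
After step 1: m=0, p=9
After step 2: m=0, p=9
After step 3: m=0, p=9
After step 4: m=0, p=81
After step 5: m=0, p=6561
After step 6: m=0, p=0 ← equal!
After step 7: m=0, p=0 ← equal!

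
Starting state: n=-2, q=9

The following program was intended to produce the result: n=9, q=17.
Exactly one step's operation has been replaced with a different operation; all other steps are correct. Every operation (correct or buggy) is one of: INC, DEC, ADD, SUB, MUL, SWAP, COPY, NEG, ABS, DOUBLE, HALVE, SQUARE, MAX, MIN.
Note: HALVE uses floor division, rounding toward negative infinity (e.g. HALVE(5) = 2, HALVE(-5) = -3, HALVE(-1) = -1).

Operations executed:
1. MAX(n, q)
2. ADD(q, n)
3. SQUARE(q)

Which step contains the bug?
Step 3

Trace with buggy code:
Initial: n=-2, q=9
After step 1: n=9, q=9
After step 2: n=9, q=18
After step 3: n=9, q=324
Actual final n=9, q=324 ≠ expected n=9, q=17.
Step 3 is the only position where a single-operation replacement can produce the expected result.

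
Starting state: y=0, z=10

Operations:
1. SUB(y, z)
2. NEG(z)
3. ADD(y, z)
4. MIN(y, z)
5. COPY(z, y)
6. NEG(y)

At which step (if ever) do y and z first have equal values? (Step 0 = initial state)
Step 2

y and z first become equal after step 2.

Comparing values at each step:
Initial: y=0, z=10
After step 1: y=-10, z=10
After step 2: y=-10, z=-10 ← equal!
After step 3: y=-20, z=-10
After step 4: y=-20, z=-10
After step 5: y=-20, z=-20 ← equal!
After step 6: y=20, z=-20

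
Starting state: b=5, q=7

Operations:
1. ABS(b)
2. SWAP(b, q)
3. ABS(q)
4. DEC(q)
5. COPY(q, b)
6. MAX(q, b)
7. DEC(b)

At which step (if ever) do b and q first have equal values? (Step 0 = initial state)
Step 5

b and q first become equal after step 5.

Comparing values at each step:
Initial: b=5, q=7
After step 1: b=5, q=7
After step 2: b=7, q=5
After step 3: b=7, q=5
After step 4: b=7, q=4
After step 5: b=7, q=7 ← equal!
After step 6: b=7, q=7 ← equal!
After step 7: b=6, q=7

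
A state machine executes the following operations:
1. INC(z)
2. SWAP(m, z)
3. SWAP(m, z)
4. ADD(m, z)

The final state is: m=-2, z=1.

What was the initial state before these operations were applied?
m=-3, z=0

Working backwards:
Final state: m=-2, z=1
Before step 4 (ADD(m, z)): m=-3, z=1
Before step 3 (SWAP(m, z)): m=1, z=-3
Before step 2 (SWAP(m, z)): m=-3, z=1
Before step 1 (INC(z)): m=-3, z=0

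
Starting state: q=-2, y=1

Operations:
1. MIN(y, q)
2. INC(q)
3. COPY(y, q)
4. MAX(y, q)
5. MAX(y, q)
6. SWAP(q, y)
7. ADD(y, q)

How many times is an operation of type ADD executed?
1

Counting ADD operations:
Step 7: ADD(y, q) ← ADD
Total: 1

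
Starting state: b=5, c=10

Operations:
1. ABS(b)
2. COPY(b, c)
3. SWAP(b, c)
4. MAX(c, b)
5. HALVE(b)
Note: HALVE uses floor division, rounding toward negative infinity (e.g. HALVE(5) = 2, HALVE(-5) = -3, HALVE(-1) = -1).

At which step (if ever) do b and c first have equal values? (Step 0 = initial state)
Step 2

b and c first become equal after step 2.

Comparing values at each step:
Initial: b=5, c=10
After step 1: b=5, c=10
After step 2: b=10, c=10 ← equal!
After step 3: b=10, c=10 ← equal!
After step 4: b=10, c=10 ← equal!
After step 5: b=5, c=10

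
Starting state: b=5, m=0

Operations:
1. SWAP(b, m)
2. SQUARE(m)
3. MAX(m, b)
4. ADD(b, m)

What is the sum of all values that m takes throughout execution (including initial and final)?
80

Values of m at each step:
Initial: m = 0
After step 1: m = 5
After step 2: m = 25
After step 3: m = 25
After step 4: m = 25
Sum = 0 + 5 + 25 + 25 + 25 = 80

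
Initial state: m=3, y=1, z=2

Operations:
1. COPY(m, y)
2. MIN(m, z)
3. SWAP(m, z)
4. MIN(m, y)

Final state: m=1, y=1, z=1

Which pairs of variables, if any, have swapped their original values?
None

Comparing initial and final values:
y: 1 → 1
z: 2 → 1
m: 3 → 1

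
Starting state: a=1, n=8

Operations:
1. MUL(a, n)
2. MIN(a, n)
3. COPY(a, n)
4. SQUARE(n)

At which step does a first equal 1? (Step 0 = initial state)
Step 0

Tracing a:
Initial: a = 1 ← first occurrence
After step 1: a = 8
After step 2: a = 8
After step 3: a = 8
After step 4: a = 8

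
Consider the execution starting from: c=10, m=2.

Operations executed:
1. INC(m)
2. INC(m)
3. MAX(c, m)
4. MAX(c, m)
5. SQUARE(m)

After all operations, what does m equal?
m = 16

Tracing execution:
Step 1: INC(m) → m = 3
Step 2: INC(m) → m = 4
Step 3: MAX(c, m) → m = 4
Step 4: MAX(c, m) → m = 4
Step 5: SQUARE(m) → m = 16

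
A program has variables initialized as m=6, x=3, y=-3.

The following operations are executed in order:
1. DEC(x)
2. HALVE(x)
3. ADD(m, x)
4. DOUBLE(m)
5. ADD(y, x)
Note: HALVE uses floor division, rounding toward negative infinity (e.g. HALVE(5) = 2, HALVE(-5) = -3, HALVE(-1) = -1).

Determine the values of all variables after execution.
{m: 14, x: 1, y: -2}

Step-by-step execution:
Initial: m=6, x=3, y=-3
After step 1 (DEC(x)): m=6, x=2, y=-3
After step 2 (HALVE(x)): m=6, x=1, y=-3
After step 3 (ADD(m, x)): m=7, x=1, y=-3
After step 4 (DOUBLE(m)): m=14, x=1, y=-3
After step 5 (ADD(y, x)): m=14, x=1, y=-2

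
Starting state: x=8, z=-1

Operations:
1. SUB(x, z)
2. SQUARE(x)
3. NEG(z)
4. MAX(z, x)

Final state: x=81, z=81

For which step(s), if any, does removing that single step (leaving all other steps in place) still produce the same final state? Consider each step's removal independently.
Step(s) 3

Testing removal of each single step:
Without step 1: final = x=64, z=64 (different)
Without step 2: final = x=9, z=9 (different)
Without step 3: final = x=81, z=81 (same)
Without step 4: final = x=81, z=1 (different)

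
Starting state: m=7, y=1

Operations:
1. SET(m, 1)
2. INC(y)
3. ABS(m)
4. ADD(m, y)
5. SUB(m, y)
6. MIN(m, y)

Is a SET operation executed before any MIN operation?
Yes

First SET: step 1
First MIN: step 6
Since 1 < 6, SET comes first.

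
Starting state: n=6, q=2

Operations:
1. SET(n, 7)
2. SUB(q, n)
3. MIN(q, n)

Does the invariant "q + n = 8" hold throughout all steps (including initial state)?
No, violated after step 1

The invariant is violated after step 1.

State at each step:
Initial: n=6, q=2
After step 1: n=7, q=2
After step 2: n=7, q=-5
After step 3: n=7, q=-5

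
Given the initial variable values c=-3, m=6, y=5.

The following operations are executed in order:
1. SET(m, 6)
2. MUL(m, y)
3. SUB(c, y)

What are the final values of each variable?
{c: -8, m: 30, y: 5}

Step-by-step execution:
Initial: c=-3, m=6, y=5
After step 1 (SET(m, 6)): c=-3, m=6, y=5
After step 2 (MUL(m, y)): c=-3, m=30, y=5
After step 3 (SUB(c, y)): c=-8, m=30, y=5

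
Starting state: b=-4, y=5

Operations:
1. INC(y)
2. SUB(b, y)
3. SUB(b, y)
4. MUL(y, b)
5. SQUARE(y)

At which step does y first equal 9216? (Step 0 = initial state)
Step 5

Tracing y:
Initial: y = 5
After step 1: y = 6
After step 2: y = 6
After step 3: y = 6
After step 4: y = -96
After step 5: y = 9216 ← first occurrence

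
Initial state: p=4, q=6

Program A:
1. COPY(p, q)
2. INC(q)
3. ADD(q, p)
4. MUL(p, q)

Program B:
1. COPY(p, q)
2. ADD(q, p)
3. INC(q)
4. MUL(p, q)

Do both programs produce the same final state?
Yes

Program A final state: p=78, q=13
Program B final state: p=78, q=13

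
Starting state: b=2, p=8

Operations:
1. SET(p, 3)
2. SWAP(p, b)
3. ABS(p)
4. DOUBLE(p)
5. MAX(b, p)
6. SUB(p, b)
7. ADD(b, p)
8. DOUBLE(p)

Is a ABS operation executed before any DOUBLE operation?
Yes

First ABS: step 3
First DOUBLE: step 4
Since 3 < 4, ABS comes first.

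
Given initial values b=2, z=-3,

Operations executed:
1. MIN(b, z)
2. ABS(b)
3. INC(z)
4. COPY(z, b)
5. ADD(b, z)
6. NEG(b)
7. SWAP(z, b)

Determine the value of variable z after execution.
z = -6

Tracing execution:
Step 1: MIN(b, z) → z = -3
Step 2: ABS(b) → z = -3
Step 3: INC(z) → z = -2
Step 4: COPY(z, b) → z = 3
Step 5: ADD(b, z) → z = 3
Step 6: NEG(b) → z = 3
Step 7: SWAP(z, b) → z = -6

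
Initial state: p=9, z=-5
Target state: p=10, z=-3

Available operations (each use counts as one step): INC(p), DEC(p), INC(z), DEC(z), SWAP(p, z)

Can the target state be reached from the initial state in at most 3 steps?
Yes

Path (3 steps): INC(p) → INC(z) → INC(z)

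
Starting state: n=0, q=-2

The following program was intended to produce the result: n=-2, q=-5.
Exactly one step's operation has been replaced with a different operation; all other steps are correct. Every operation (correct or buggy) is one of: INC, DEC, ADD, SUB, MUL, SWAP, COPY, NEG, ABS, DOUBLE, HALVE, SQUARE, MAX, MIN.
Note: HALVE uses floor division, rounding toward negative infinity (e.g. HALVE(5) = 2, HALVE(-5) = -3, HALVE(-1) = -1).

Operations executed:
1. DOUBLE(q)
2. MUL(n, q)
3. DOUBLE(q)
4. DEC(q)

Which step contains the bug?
Step 1

Trace with buggy code:
Initial: n=0, q=-2
After step 1: n=0, q=-4
After step 2: n=0, q=-4
After step 3: n=0, q=-8
After step 4: n=0, q=-9
Actual final n=0, q=-9 ≠ expected n=-2, q=-5.
Step 1 is the only position where a single-operation replacement can produce the expected result.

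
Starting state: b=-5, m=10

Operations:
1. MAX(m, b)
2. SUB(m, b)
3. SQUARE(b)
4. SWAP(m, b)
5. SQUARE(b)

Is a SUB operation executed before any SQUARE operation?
Yes

First SUB: step 2
First SQUARE: step 3
Since 2 < 3, SUB comes first.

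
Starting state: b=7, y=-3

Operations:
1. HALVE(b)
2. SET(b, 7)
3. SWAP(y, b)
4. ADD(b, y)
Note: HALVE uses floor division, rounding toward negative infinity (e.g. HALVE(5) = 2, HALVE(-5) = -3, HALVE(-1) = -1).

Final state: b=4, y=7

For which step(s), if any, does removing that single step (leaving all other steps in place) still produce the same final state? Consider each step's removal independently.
Step(s) 1

Testing removal of each single step:
Without step 1: final = b=4, y=7 (same)
Without step 2: final = b=0, y=3 (different)
Without step 3: final = b=4, y=-3 (different)
Without step 4: final = b=-3, y=7 (different)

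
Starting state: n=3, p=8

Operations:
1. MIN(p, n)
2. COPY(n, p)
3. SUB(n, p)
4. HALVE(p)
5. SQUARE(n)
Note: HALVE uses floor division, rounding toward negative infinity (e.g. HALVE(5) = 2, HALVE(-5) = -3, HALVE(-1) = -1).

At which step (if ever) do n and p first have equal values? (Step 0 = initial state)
Step 1

n and p first become equal after step 1.

Comparing values at each step:
Initial: n=3, p=8
After step 1: n=3, p=3 ← equal!
After step 2: n=3, p=3 ← equal!
After step 3: n=0, p=3
After step 4: n=0, p=1
After step 5: n=0, p=1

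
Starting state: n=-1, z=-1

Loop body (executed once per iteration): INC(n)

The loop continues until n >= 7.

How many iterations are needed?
8

Tracing iterations:
Initial: n=-1, z=-1
After iteration 1: n=0, z=-1
After iteration 2: n=1, z=-1
After iteration 3: n=2, z=-1
After iteration 4: n=3, z=-1
After iteration 5: n=4, z=-1
After iteration 6: n=5, z=-1
After iteration 7: n=6, z=-1
After iteration 8: n=7, z=-1
n >= 7 now holds, so the loop exits after 8 iterations.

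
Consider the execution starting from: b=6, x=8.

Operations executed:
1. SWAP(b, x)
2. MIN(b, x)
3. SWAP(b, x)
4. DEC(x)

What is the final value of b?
b = 6

Tracing execution:
Step 1: SWAP(b, x) → b = 8
Step 2: MIN(b, x) → b = 6
Step 3: SWAP(b, x) → b = 6
Step 4: DEC(x) → b = 6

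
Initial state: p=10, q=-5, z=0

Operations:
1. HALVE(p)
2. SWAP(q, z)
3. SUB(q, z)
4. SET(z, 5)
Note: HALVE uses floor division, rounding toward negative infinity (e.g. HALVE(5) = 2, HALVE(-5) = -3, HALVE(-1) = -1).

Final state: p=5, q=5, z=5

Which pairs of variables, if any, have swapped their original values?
None

Comparing initial and final values:
q: -5 → 5
z: 0 → 5
p: 10 → 5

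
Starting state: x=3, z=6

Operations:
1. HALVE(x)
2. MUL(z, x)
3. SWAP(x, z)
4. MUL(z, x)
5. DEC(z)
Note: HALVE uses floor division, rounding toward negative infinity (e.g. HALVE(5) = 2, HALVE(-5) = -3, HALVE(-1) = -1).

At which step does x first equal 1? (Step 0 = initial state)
Step 1

Tracing x:
Initial: x = 3
After step 1: x = 1 ← first occurrence
After step 2: x = 1
After step 3: x = 6
After step 4: x = 6
After step 5: x = 6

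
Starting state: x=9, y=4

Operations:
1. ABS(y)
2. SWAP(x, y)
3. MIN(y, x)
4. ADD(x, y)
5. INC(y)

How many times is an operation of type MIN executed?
1

Counting MIN operations:
Step 3: MIN(y, x) ← MIN
Total: 1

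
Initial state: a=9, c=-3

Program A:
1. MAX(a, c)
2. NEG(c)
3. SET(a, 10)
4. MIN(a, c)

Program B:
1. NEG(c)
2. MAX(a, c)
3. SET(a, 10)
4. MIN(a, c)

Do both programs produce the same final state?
Yes

Program A final state: a=3, c=3
Program B final state: a=3, c=3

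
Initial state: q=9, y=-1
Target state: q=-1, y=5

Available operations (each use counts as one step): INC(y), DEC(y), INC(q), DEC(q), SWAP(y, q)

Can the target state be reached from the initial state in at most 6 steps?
Yes

Path (5 steps): DEC(q) → DEC(q) → DEC(q) → DEC(q) → SWAP(y, q)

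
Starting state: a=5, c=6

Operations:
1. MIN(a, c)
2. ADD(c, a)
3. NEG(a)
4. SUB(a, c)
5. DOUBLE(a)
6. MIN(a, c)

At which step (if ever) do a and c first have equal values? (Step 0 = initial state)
Never

a and c never become equal during execution.

Comparing values at each step:
Initial: a=5, c=6
After step 1: a=5, c=6
After step 2: a=5, c=11
After step 3: a=-5, c=11
After step 4: a=-16, c=11
After step 5: a=-32, c=11
After step 6: a=-32, c=11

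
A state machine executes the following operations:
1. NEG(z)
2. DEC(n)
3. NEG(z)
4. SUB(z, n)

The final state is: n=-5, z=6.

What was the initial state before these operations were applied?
n=-4, z=1

Working backwards:
Final state: n=-5, z=6
Before step 4 (SUB(z, n)): n=-5, z=1
Before step 3 (NEG(z)): n=-5, z=-1
Before step 2 (DEC(n)): n=-4, z=-1
Before step 1 (NEG(z)): n=-4, z=1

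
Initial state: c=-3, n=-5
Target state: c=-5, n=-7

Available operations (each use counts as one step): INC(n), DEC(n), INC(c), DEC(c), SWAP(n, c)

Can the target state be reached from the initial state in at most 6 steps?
Yes

Path (4 steps): DEC(n) → DEC(n) → DEC(c) → DEC(c)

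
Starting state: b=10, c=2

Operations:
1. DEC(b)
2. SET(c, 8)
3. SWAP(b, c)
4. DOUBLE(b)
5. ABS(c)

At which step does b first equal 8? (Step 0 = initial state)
Step 3

Tracing b:
Initial: b = 10
After step 1: b = 9
After step 2: b = 9
After step 3: b = 8 ← first occurrence
After step 4: b = 16
After step 5: b = 16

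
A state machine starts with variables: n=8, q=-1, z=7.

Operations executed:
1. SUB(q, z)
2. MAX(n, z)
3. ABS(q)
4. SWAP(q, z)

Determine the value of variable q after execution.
q = 7

Tracing execution:
Step 1: SUB(q, z) → q = -8
Step 2: MAX(n, z) → q = -8
Step 3: ABS(q) → q = 8
Step 4: SWAP(q, z) → q = 7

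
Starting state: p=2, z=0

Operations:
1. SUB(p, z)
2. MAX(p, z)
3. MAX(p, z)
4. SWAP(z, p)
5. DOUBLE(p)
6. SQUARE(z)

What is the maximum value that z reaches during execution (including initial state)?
4

Values of z at each step:
Initial: z = 0
After step 1: z = 0
After step 2: z = 0
After step 3: z = 0
After step 4: z = 2
After step 5: z = 2
After step 6: z = 4 ← maximum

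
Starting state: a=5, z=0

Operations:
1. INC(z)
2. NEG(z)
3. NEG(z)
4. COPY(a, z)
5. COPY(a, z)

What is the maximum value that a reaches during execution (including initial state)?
5

Values of a at each step:
Initial: a = 5 ← maximum
After step 1: a = 5
After step 2: a = 5
After step 3: a = 5
After step 4: a = 1
After step 5: a = 1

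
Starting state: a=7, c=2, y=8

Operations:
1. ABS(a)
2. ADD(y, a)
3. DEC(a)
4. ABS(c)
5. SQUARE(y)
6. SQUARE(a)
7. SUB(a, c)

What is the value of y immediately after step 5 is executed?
y = 225

Tracing y through execution:
Initial: y = 8
After step 1 (ABS(a)): y = 8
After step 2 (ADD(y, a)): y = 15
After step 3 (DEC(a)): y = 15
After step 4 (ABS(c)): y = 15
After step 5 (SQUARE(y)): y = 225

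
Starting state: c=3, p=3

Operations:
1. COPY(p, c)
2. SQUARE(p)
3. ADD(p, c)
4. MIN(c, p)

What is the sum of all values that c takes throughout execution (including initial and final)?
15

Values of c at each step:
Initial: c = 3
After step 1: c = 3
After step 2: c = 3
After step 3: c = 3
After step 4: c = 3
Sum = 3 + 3 + 3 + 3 + 3 = 15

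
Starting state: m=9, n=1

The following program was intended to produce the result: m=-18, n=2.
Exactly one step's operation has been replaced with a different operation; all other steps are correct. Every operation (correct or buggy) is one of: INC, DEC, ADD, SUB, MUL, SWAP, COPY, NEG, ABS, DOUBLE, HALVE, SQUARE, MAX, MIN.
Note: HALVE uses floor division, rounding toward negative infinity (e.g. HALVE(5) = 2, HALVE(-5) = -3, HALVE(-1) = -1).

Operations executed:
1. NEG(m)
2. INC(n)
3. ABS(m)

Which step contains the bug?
Step 3

Trace with buggy code:
Initial: m=9, n=1
After step 1: m=-9, n=1
After step 2: m=-9, n=2
After step 3: m=9, n=2
Actual final m=9, n=2 ≠ expected m=-18, n=2.
Step 3 is the only position where a single-operation replacement can produce the expected result.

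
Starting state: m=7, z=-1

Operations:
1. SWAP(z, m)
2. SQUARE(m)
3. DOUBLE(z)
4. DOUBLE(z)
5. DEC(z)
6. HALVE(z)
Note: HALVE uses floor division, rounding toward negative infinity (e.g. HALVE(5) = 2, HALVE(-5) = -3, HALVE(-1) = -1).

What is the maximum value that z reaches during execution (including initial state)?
28

Values of z at each step:
Initial: z = -1
After step 1: z = 7
After step 2: z = 7
After step 3: z = 14
After step 4: z = 28 ← maximum
After step 5: z = 27
After step 6: z = 13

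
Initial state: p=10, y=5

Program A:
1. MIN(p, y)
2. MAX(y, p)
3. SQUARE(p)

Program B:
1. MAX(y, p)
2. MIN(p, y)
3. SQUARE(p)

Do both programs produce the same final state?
No

Program A final state: p=25, y=5
Program B final state: p=100, y=10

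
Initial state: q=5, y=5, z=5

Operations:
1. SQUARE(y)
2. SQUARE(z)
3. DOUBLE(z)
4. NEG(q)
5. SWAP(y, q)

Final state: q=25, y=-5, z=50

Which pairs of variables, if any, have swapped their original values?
None

Comparing initial and final values:
z: 5 → 50
q: 5 → 25
y: 5 → -5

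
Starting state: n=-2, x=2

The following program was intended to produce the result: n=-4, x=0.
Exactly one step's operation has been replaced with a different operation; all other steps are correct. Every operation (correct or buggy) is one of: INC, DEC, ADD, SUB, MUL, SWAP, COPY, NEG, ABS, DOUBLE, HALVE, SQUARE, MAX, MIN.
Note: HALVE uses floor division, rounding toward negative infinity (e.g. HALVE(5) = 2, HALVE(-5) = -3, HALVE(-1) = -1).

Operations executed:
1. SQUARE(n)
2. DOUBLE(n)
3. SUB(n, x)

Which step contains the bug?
Step 1

Trace with buggy code:
Initial: n=-2, x=2
After step 1: n=4, x=2
After step 2: n=8, x=2
After step 3: n=6, x=2
Actual final n=6, x=2 ≠ expected n=-4, x=0.
Step 1 is the only position where a single-operation replacement can produce the expected result.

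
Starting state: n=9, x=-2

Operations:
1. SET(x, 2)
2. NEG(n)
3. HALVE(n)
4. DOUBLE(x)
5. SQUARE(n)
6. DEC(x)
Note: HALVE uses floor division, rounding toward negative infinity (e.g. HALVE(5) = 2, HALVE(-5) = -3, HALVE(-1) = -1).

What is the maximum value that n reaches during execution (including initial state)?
25

Values of n at each step:
Initial: n = 9
After step 1: n = 9
After step 2: n = -9
After step 3: n = -5
After step 4: n = -5
After step 5: n = 25 ← maximum
After step 6: n = 25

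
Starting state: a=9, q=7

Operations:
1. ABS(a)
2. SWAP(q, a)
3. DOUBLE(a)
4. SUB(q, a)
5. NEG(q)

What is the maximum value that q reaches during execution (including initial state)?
9

Values of q at each step:
Initial: q = 7
After step 1: q = 7
After step 2: q = 9 ← maximum
After step 3: q = 9
After step 4: q = -5
After step 5: q = 5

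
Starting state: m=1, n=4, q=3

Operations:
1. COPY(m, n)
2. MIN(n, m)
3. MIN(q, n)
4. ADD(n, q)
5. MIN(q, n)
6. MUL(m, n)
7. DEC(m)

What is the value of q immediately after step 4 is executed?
q = 3

Tracing q through execution:
Initial: q = 3
After step 1 (COPY(m, n)): q = 3
After step 2 (MIN(n, m)): q = 3
After step 3 (MIN(q, n)): q = 3
After step 4 (ADD(n, q)): q = 3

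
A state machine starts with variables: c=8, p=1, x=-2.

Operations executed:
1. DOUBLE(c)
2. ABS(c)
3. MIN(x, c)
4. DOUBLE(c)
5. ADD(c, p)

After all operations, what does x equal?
x = -2

Tracing execution:
Step 1: DOUBLE(c) → x = -2
Step 2: ABS(c) → x = -2
Step 3: MIN(x, c) → x = -2
Step 4: DOUBLE(c) → x = -2
Step 5: ADD(c, p) → x = -2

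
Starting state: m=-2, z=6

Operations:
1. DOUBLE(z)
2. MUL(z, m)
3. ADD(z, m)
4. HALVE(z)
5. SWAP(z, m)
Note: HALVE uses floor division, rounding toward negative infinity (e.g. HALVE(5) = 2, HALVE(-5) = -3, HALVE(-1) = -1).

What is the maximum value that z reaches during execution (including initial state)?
12

Values of z at each step:
Initial: z = 6
After step 1: z = 12 ← maximum
After step 2: z = -24
After step 3: z = -26
After step 4: z = -13
After step 5: z = -2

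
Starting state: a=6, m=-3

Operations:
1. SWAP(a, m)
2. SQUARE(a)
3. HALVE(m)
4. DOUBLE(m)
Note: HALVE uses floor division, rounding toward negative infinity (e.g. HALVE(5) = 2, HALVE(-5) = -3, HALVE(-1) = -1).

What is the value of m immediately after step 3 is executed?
m = 3

Tracing m through execution:
Initial: m = -3
After step 1 (SWAP(a, m)): m = 6
After step 2 (SQUARE(a)): m = 6
After step 3 (HALVE(m)): m = 3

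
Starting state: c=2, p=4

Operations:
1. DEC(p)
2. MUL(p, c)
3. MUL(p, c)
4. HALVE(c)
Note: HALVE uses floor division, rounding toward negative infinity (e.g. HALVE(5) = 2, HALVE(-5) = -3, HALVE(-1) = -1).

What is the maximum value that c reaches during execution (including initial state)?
2

Values of c at each step:
Initial: c = 2 ← maximum
After step 1: c = 2
After step 2: c = 2
After step 3: c = 2
After step 4: c = 1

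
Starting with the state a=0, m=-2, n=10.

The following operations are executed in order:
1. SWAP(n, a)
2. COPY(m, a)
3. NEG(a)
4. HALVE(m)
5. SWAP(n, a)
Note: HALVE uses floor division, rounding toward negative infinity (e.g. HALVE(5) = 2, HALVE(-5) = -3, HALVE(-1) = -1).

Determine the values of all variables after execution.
{a: 0, m: 5, n: -10}

Step-by-step execution:
Initial: a=0, m=-2, n=10
After step 1 (SWAP(n, a)): a=10, m=-2, n=0
After step 2 (COPY(m, a)): a=10, m=10, n=0
After step 3 (NEG(a)): a=-10, m=10, n=0
After step 4 (HALVE(m)): a=-10, m=5, n=0
After step 5 (SWAP(n, a)): a=0, m=5, n=-10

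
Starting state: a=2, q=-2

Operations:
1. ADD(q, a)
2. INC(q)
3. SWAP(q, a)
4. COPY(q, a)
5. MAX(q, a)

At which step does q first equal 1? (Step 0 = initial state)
Step 2

Tracing q:
Initial: q = -2
After step 1: q = 0
After step 2: q = 1 ← first occurrence
After step 3: q = 2
After step 4: q = 1
After step 5: q = 1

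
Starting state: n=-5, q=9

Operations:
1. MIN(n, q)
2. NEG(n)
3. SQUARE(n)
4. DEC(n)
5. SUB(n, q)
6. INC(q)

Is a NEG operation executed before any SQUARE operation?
Yes

First NEG: step 2
First SQUARE: step 3
Since 2 < 3, NEG comes first.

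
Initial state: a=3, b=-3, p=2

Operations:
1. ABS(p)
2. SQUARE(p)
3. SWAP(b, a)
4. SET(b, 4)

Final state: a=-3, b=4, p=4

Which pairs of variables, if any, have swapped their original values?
None

Comparing initial and final values:
a: 3 → -3
p: 2 → 4
b: -3 → 4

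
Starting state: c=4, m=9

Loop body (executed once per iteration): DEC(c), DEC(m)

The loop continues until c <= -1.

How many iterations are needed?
5

Tracing iterations:
Initial: c=4, m=9
After iteration 1: c=3, m=8
After iteration 2: c=2, m=7
After iteration 3: c=1, m=6
After iteration 4: c=0, m=5
After iteration 5: c=-1, m=4
c <= -1 now holds, so the loop exits after 5 iterations.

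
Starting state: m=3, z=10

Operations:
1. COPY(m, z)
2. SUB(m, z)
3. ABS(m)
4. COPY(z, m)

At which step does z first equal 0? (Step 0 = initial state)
Step 4

Tracing z:
Initial: z = 10
After step 1: z = 10
After step 2: z = 10
After step 3: z = 10
After step 4: z = 0 ← first occurrence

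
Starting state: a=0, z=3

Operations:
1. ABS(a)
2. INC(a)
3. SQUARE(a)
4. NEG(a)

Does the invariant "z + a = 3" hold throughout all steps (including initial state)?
No, violated after step 2

The invariant is violated after step 2.

State at each step:
Initial: a=0, z=3
After step 1: a=0, z=3
After step 2: a=1, z=3
After step 3: a=1, z=3
After step 4: a=-1, z=3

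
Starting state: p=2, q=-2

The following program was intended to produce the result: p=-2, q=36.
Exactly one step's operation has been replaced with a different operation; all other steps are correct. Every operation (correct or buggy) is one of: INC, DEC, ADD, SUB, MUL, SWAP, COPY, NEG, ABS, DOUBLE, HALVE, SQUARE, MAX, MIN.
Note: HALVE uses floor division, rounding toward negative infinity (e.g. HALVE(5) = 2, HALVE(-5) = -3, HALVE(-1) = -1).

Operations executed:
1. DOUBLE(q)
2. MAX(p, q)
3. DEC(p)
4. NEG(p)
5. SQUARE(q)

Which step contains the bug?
Step 3

Trace with buggy code:
Initial: p=2, q=-2
After step 1: p=2, q=-4
After step 2: p=2, q=-4
After step 3: p=1, q=-4
After step 4: p=-1, q=-4
After step 5: p=-1, q=16
Actual final p=-1, q=16 ≠ expected p=-2, q=36.
Step 3 is the only position where a single-operation replacement can produce the expected result.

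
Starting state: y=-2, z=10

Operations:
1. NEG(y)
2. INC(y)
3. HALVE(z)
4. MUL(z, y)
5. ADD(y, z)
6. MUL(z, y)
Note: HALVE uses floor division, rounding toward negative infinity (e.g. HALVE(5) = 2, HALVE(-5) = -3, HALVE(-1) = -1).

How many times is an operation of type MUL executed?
2

Counting MUL operations:
Step 4: MUL(z, y) ← MUL
Step 6: MUL(z, y) ← MUL
Total: 2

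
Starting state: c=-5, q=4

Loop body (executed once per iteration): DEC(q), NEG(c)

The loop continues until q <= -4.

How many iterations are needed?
8

Tracing iterations:
Initial: c=-5, q=4
After iteration 1: c=5, q=3
After iteration 2: c=-5, q=2
After iteration 3: c=5, q=1
After iteration 4: c=-5, q=0
After iteration 5: c=5, q=-1
After iteration 6: c=-5, q=-2
After iteration 7: c=5, q=-3
After iteration 8: c=-5, q=-4
q <= -4 now holds, so the loop exits after 8 iterations.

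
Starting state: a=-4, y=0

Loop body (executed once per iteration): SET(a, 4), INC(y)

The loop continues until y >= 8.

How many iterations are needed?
8

Tracing iterations:
Initial: a=-4, y=0
After iteration 1: a=4, y=1
After iteration 2: a=4, y=2
After iteration 3: a=4, y=3
After iteration 4: a=4, y=4
After iteration 5: a=4, y=5
After iteration 6: a=4, y=6
After iteration 7: a=4, y=7
After iteration 8: a=4, y=8
y >= 8 now holds, so the loop exits after 8 iterations.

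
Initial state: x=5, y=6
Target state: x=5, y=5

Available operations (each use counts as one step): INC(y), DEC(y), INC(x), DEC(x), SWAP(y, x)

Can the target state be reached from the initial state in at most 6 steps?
Yes

Path (1 step): DEC(y)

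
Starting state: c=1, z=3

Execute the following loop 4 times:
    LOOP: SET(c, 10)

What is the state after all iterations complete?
c=10, z=3

Iteration trace:
Start: c=1, z=3
After iteration 1: c=10, z=3
After iteration 2: c=10, z=3
After iteration 3: c=10, z=3
After iteration 4: c=10, z=3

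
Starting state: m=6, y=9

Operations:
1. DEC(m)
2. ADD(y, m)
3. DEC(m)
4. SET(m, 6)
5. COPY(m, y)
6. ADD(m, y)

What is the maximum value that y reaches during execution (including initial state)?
14

Values of y at each step:
Initial: y = 9
After step 1: y = 9
After step 2: y = 14 ← maximum
After step 3: y = 14
After step 4: y = 14
After step 5: y = 14
After step 6: y = 14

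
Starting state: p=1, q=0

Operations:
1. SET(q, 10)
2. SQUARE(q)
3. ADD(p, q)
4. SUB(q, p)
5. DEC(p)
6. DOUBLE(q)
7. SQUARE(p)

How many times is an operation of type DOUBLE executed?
1

Counting DOUBLE operations:
Step 6: DOUBLE(q) ← DOUBLE
Total: 1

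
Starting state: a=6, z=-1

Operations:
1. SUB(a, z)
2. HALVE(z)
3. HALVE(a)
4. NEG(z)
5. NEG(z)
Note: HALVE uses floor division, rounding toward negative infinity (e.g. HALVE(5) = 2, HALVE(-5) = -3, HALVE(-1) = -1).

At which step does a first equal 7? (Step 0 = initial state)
Step 1

Tracing a:
Initial: a = 6
After step 1: a = 7 ← first occurrence
After step 2: a = 7
After step 3: a = 3
After step 4: a = 3
After step 5: a = 3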